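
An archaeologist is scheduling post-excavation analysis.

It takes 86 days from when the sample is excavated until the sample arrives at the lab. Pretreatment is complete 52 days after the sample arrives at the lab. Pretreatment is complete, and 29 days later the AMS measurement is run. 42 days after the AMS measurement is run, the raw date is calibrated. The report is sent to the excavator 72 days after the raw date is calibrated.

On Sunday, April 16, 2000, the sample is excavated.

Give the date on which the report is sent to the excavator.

The sample is excavated: Apr 16, 2000.
The sample arrives at the lab: Apr 16, 2000 + 86 days = Jul 11, 2000.
Pretreatment is complete: Jul 11, 2000 + 52 days = Sep 1, 2000.
The AMS measurement is run: Sep 1, 2000 + 29 days = Sep 30, 2000.
The raw date is calibrated: Sep 30, 2000 + 42 days = Nov 11, 2000.
The report is sent to the excavator: Nov 11, 2000 + 72 days = Jan 22, 2001.

Monday, January 22, 2001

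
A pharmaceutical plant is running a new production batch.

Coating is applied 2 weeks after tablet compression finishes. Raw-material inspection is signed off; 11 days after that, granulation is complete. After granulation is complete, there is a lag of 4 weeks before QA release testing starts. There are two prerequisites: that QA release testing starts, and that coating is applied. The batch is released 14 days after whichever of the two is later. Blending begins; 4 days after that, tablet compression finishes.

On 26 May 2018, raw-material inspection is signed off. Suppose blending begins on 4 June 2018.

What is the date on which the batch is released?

Raw-material inspection is signed off: May 26, 2018.
Granulation is complete: May 26, 2018 + 11 days = Jun 6, 2018.
QA release testing starts: Jun 6, 2018 + 4 weeks = Jul 4, 2018.
Blending begins: Jun 4, 2018.
Tablet compression finishes: Jun 4, 2018 + 4 days = Jun 8, 2018.
Coating is applied: Jun 8, 2018 + 2 weeks = Jun 22, 2018.
Both prerequisites met — QA release testing starts (Jul 4, 2018), coating is applied (Jun 22, 2018); the later is Jul 4, 2018.
The batch is released: Jul 4, 2018 + 14 days = Jul 18, 2018.

18 July 2018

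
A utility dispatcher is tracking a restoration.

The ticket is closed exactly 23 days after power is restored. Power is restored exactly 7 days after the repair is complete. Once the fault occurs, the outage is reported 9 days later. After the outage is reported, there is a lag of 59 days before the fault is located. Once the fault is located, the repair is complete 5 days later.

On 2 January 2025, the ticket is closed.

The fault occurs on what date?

21 September 2024

The ticket is closed: Jan 2, 2025.
Power is restored: Jan 2, 2025 − 23 days = Dec 10, 2024.
The repair is complete: Dec 10, 2024 − 7 days = Dec 3, 2024.
The fault is located: Dec 3, 2024 − 5 days = Nov 28, 2024.
The outage is reported: Nov 28, 2024 − 59 days = Sep 30, 2024.
The fault occurs: Sep 30, 2024 − 9 days = Sep 21, 2024.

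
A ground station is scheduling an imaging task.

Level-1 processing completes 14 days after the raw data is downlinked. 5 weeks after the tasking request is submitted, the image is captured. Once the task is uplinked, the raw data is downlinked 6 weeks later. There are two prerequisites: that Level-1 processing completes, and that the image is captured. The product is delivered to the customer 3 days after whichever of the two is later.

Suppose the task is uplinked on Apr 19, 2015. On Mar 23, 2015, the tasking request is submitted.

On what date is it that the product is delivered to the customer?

The task is uplinked: Apr 19, 2015.
The raw data is downlinked: Apr 19, 2015 + 6 weeks = May 31, 2015.
Level-1 processing completes: May 31, 2015 + 14 days = Jun 14, 2015.
The tasking request is submitted: Mar 23, 2015.
The image is captured: Mar 23, 2015 + 5 weeks = Apr 27, 2015.
Both prerequisites met — Level-1 processing completes (Jun 14, 2015), the image is captured (Apr 27, 2015); the later is Jun 14, 2015.
The product is delivered to the customer: Jun 14, 2015 + 3 days = Jun 17, 2015.

Jun 17, 2015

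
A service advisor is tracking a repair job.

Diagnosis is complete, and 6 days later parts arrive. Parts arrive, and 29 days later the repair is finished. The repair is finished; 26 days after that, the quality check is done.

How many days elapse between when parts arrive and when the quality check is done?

55 days

Causal path: parts arrive → the repair is finished → the quality check is done.
Total delay along the path: 29 + 26 = 55 days.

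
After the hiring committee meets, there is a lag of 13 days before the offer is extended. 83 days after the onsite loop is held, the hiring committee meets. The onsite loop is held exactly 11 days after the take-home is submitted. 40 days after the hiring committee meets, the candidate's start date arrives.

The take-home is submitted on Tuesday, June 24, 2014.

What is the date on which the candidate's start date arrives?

The take-home is submitted: Jun 24, 2014.
The onsite loop is held: Jun 24, 2014 + 11 days = Jul 5, 2014.
The hiring committee meets: Jul 5, 2014 + 83 days = Sep 26, 2014.
The candidate's start date arrives: Sep 26, 2014 + 40 days = Nov 5, 2014.

Wednesday, November 5, 2014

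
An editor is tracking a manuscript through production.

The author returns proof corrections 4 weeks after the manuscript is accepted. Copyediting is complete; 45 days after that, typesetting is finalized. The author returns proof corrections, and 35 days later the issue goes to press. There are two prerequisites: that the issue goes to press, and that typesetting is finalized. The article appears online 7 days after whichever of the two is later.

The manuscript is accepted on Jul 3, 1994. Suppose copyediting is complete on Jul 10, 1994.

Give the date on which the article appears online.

The manuscript is accepted: Jul 3, 1994.
The author returns proof corrections: Jul 3, 1994 + 4 weeks = Jul 31, 1994.
The issue goes to press: Jul 31, 1994 + 35 days = Sep 4, 1994.
Copyediting is complete: Jul 10, 1994.
Typesetting is finalized: Jul 10, 1994 + 45 days = Aug 24, 1994.
Both prerequisites met — the issue goes to press (Sep 4, 1994), typesetting is finalized (Aug 24, 1994); the later is Sep 4, 1994.
The article appears online: Sep 4, 1994 + 7 days = Sep 11, 1994.

Sep 11, 1994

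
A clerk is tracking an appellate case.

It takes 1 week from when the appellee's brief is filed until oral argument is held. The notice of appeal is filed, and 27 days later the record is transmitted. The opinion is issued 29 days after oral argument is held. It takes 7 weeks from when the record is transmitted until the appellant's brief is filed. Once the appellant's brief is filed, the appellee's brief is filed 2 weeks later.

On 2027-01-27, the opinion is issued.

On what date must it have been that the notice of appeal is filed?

The opinion is issued: Jan 27, 2027.
Oral argument is held: Jan 27, 2027 − 29 days = Dec 29, 2026.
The appellee's brief is filed: Dec 29, 2026 − 1 week = Dec 22, 2026.
The appellant's brief is filed: Dec 22, 2026 − 2 weeks = Dec 8, 2026.
The record is transmitted: Dec 8, 2026 − 7 weeks = Oct 20, 2026.
The notice of appeal is filed: Oct 20, 2026 − 27 days = Sep 23, 2026.

2026-09-23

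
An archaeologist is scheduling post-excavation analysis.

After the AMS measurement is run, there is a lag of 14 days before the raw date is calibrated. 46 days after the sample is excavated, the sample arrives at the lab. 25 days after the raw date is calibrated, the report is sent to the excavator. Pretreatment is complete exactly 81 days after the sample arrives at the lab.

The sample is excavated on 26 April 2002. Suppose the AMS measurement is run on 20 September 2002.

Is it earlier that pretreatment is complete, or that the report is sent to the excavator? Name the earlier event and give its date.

Pretreatment is complete — 31 August 2002

The sample is excavated: Apr 26, 2002.
The sample arrives at the lab: Apr 26, 2002 + 46 days = Jun 11, 2002.
Pretreatment is complete: Jun 11, 2002 + 81 days = Aug 31, 2002.
The AMS measurement is run: Sep 20, 2002.
The raw date is calibrated: Sep 20, 2002 + 14 days = Oct 4, 2002.
The report is sent to the excavator: Oct 4, 2002 + 25 days = Oct 29, 2002.
Comparing: pretreatment is complete on Aug 31, 2002 vs the report is sent to the excavator on Oct 29, 2002. Earlier: pretreatment is complete.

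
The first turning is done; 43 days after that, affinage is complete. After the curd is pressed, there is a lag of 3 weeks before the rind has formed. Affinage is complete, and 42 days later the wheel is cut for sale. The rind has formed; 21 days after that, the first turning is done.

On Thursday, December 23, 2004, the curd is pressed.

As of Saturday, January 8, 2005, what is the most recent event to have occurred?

The curd is pressed

The curd is pressed: Dec 23, 2004.
The rind has formed: Dec 23, 2004 + 3 weeks = Jan 13, 2005.
The first turning is done: Jan 13, 2005 + 21 days = Feb 3, 2005.
Affinage is complete: Feb 3, 2005 + 43 days = Mar 18, 2005.
The wheel is cut for sale: Mar 18, 2005 + 42 days = Apr 29, 2005.
Jan 8, 2005 falls between when the curd is pressed (Dec 23, 2004) and when the rind has formed (Jan 13, 2005).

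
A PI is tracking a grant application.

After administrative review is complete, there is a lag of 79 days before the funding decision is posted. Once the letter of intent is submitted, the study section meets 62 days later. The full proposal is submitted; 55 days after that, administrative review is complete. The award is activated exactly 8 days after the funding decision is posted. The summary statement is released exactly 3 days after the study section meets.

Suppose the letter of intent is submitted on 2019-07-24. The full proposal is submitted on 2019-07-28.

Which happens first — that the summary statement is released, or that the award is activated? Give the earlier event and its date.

The summary statement is released — 2019-09-27

The letter of intent is submitted: Jul 24, 2019.
The study section meets: Jul 24, 2019 + 62 days = Sep 24, 2019.
The summary statement is released: Sep 24, 2019 + 3 days = Sep 27, 2019.
The full proposal is submitted: Jul 28, 2019.
Administrative review is complete: Jul 28, 2019 + 55 days = Sep 21, 2019.
The funding decision is posted: Sep 21, 2019 + 79 days = Dec 9, 2019.
The award is activated: Dec 9, 2019 + 8 days = Dec 17, 2019.
Comparing: the summary statement is released on Sep 27, 2019 vs the award is activated on Dec 17, 2019. Earlier: the summary statement is released.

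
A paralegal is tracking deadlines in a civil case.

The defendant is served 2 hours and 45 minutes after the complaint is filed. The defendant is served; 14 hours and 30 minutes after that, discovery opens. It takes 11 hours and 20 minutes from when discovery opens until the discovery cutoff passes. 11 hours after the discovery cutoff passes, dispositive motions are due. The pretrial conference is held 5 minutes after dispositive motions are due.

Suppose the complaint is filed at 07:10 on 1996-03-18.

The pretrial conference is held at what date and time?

The complaint is filed: 07:10 Mar 18, 1996.
The defendant is served: 07:10 Mar 18, 1996 + 2h45m = 09:55 Mar 18, 1996.
Discovery opens: 09:55 Mar 18, 1996 + 14h30m = 00:25 Mar 19, 1996.
The discovery cutoff passes: 00:25 Mar 19, 1996 + 11h20m = 11:45 Mar 19, 1996.
Dispositive motions are due: 11:45 Mar 19, 1996 + 11h = 22:45 Mar 19, 1996.
The pretrial conference is held: 22:45 Mar 19, 1996 + 5m = 22:50 Mar 19, 1996.

22:50 on 1996-03-19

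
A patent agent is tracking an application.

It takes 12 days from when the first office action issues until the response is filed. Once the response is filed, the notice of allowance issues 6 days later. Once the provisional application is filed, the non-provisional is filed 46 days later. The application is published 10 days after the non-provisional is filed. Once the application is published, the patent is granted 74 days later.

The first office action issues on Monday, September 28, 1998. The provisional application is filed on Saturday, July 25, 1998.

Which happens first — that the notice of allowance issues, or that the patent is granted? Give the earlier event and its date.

The first office action issues: Sep 28, 1998.
The response is filed: Sep 28, 1998 + 12 days = Oct 10, 1998.
The notice of allowance issues: Oct 10, 1998 + 6 days = Oct 16, 1998.
The provisional application is filed: Jul 25, 1998.
The non-provisional is filed: Jul 25, 1998 + 46 days = Sep 9, 1998.
The application is published: Sep 9, 1998 + 10 days = Sep 19, 1998.
The patent is granted: Sep 19, 1998 + 74 days = Dec 2, 1998.
Comparing: the notice of allowance issues on Oct 16, 1998 vs the patent is granted on Dec 2, 1998. Earlier: the notice of allowance issues.

The notice of allowance issues — Friday, October 16, 1998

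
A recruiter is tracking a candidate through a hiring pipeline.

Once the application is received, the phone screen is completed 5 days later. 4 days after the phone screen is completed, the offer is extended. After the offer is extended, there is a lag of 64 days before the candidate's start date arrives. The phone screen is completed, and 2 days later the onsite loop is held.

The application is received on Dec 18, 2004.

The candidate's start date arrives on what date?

Mar 1, 2005

The application is received: Dec 18, 2004.
The phone screen is completed: Dec 18, 2004 + 5 days = Dec 23, 2004.
The offer is extended: Dec 23, 2004 + 4 days = Dec 27, 2004.
The candidate's start date arrives: Dec 27, 2004 + 64 days = Mar 1, 2005.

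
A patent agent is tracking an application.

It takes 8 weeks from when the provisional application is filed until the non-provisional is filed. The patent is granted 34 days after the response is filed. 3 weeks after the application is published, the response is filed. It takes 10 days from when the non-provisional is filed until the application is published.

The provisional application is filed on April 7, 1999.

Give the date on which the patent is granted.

August 6, 1999

The provisional application is filed: Apr 7, 1999.
The non-provisional is filed: Apr 7, 1999 + 8 weeks = Jun 2, 1999.
The application is published: Jun 2, 1999 + 10 days = Jun 12, 1999.
The response is filed: Jun 12, 1999 + 3 weeks = Jul 3, 1999.
The patent is granted: Jul 3, 1999 + 34 days = Aug 6, 1999.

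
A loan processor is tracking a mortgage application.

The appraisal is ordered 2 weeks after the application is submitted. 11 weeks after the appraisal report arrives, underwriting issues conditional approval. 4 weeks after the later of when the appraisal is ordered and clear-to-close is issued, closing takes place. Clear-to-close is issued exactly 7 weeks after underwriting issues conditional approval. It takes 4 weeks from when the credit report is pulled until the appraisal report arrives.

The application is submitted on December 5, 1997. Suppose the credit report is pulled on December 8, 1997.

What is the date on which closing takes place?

The application is submitted: Dec 5, 1997.
The appraisal is ordered: Dec 5, 1997 + 2 weeks = Dec 19, 1997.
The credit report is pulled: Dec 8, 1997.
The appraisal report arrives: Dec 8, 1997 + 4 weeks = Jan 5, 1998.
Underwriting issues conditional approval: Jan 5, 1998 + 11 weeks = Mar 23, 1998.
Clear-to-close is issued: Mar 23, 1998 + 7 weeks = May 11, 1998.
Both prerequisites met — the appraisal is ordered (Dec 19, 1997), clear-to-close is issued (May 11, 1998); the later is May 11, 1998.
Closing takes place: May 11, 1998 + 4 weeks = Jun 8, 1998.

June 8, 1998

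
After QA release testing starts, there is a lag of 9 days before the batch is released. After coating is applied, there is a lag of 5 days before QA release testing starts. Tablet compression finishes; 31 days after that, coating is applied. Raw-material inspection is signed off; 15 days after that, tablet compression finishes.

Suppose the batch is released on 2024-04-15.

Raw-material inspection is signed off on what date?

The batch is released: Apr 15, 2024.
QA release testing starts: Apr 15, 2024 − 9 days = Apr 6, 2024.
Coating is applied: Apr 6, 2024 − 5 days = Apr 1, 2024.
Tablet compression finishes: Apr 1, 2024 − 31 days = Mar 1, 2024.
Raw-material inspection is signed off: Mar 1, 2024 − 15 days = Feb 15, 2024.

2024-02-15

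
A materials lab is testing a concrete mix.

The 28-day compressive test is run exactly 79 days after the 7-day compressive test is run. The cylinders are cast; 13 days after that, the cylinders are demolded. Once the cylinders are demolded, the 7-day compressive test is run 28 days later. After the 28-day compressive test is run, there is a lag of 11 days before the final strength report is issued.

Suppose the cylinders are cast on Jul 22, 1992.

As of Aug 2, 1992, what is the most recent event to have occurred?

The cylinders are cast

The cylinders are cast: Jul 22, 1992.
The cylinders are demolded: Jul 22, 1992 + 13 days = Aug 4, 1992.
The 7-day compressive test is run: Aug 4, 1992 + 28 days = Sep 1, 1992.
The 28-day compressive test is run: Sep 1, 1992 + 79 days = Nov 19, 1992.
The final strength report is issued: Nov 19, 1992 + 11 days = Nov 30, 1992.
Aug 2, 1992 falls between when the cylinders are cast (Jul 22, 1992) and when the cylinders are demolded (Aug 4, 1992).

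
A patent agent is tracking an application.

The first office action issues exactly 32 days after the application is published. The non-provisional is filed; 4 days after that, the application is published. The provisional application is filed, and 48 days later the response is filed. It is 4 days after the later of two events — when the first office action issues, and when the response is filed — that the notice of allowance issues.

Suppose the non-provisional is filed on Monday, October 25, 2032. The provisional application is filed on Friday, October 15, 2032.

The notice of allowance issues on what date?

The non-provisional is filed: Oct 25, 2032.
The application is published: Oct 25, 2032 + 4 days = Oct 29, 2032.
The first office action issues: Oct 29, 2032 + 32 days = Nov 30, 2032.
The provisional application is filed: Oct 15, 2032.
The response is filed: Oct 15, 2032 + 48 days = Dec 2, 2032.
Both prerequisites met — the first office action issues (Nov 30, 2032), the response is filed (Dec 2, 2032); the later is Dec 2, 2032.
The notice of allowance issues: Dec 2, 2032 + 4 days = Dec 6, 2032.

Monday, December 6, 2032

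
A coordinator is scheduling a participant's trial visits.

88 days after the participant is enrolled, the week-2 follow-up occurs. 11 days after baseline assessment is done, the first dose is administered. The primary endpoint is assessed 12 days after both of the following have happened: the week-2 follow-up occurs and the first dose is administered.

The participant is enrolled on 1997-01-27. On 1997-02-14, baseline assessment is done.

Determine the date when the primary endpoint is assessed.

1997-05-07

The participant is enrolled: Jan 27, 1997.
The week-2 follow-up occurs: Jan 27, 1997 + 88 days = Apr 25, 1997.
Baseline assessment is done: Feb 14, 1997.
The first dose is administered: Feb 14, 1997 + 11 days = Feb 25, 1997.
Both prerequisites met — the week-2 follow-up occurs (Apr 25, 1997), the first dose is administered (Feb 25, 1997); the later is Apr 25, 1997.
The primary endpoint is assessed: Apr 25, 1997 + 12 days = May 7, 1997.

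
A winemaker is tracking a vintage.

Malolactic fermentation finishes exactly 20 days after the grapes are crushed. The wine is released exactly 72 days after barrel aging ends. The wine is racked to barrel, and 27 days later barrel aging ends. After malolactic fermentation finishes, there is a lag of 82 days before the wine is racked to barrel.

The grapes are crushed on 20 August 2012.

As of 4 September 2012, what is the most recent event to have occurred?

The grapes are crushed: Aug 20, 2012.
Malolactic fermentation finishes: Aug 20, 2012 + 20 days = Sep 9, 2012.
The wine is racked to barrel: Sep 9, 2012 + 82 days = Nov 30, 2012.
Barrel aging ends: Nov 30, 2012 + 27 days = Dec 27, 2012.
The wine is released: Dec 27, 2012 + 72 days = Mar 9, 2013.
Sep 4, 2012 falls between when the grapes are crushed (Aug 20, 2012) and when malolactic fermentation finishes (Sep 9, 2012).

The grapes are crushed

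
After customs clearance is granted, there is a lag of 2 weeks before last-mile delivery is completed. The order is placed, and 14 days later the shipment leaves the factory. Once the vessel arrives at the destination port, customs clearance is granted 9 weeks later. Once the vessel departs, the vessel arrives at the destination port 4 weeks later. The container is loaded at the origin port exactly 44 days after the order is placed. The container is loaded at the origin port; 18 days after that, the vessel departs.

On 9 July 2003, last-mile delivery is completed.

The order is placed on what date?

23 January 2003

Last-mile delivery is completed: Jul 9, 2003.
Customs clearance is granted: Jul 9, 2003 − 2 weeks = Jun 25, 2003.
The vessel arrives at the destination port: Jun 25, 2003 − 9 weeks = Apr 23, 2003.
The vessel departs: Apr 23, 2003 − 4 weeks = Mar 26, 2003.
The container is loaded at the origin port: Mar 26, 2003 − 18 days = Mar 8, 2003.
The order is placed: Mar 8, 2003 − 44 days = Jan 23, 2003.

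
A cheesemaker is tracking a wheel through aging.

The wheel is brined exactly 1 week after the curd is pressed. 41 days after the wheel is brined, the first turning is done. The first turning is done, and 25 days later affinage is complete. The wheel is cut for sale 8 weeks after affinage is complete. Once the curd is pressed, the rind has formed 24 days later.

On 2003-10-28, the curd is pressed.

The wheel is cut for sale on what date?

2004-03-05

The curd is pressed: Oct 28, 2003.
The wheel is brined: Oct 28, 2003 + 1 week = Nov 4, 2003.
The first turning is done: Nov 4, 2003 + 41 days = Dec 15, 2003.
Affinage is complete: Dec 15, 2003 + 25 days = Jan 9, 2004.
The wheel is cut for sale: Jan 9, 2004 + 8 weeks = Mar 5, 2004.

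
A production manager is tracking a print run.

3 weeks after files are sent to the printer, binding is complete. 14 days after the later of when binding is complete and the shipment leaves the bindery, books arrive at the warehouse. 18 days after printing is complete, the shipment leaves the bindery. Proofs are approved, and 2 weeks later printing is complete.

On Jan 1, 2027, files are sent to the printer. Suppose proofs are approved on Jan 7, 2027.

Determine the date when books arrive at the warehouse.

Feb 22, 2027

Files are sent to the printer: Jan 1, 2027.
Binding is complete: Jan 1, 2027 + 3 weeks = Jan 22, 2027.
Proofs are approved: Jan 7, 2027.
Printing is complete: Jan 7, 2027 + 2 weeks = Jan 21, 2027.
The shipment leaves the bindery: Jan 21, 2027 + 18 days = Feb 8, 2027.
Both prerequisites met — binding is complete (Jan 22, 2027), the shipment leaves the bindery (Feb 8, 2027); the later is Feb 8, 2027.
Books arrive at the warehouse: Feb 8, 2027 + 14 days = Feb 22, 2027.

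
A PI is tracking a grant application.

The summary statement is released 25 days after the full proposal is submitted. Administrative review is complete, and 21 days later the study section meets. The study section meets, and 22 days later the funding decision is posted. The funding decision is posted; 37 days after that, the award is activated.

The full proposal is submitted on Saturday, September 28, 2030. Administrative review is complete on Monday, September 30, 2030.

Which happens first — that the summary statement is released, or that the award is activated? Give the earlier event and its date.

The full proposal is submitted: Sep 28, 2030.
The summary statement is released: Sep 28, 2030 + 25 days = Oct 23, 2030.
Administrative review is complete: Sep 30, 2030.
The study section meets: Sep 30, 2030 + 21 days = Oct 21, 2030.
The funding decision is posted: Oct 21, 2030 + 22 days = Nov 12, 2030.
The award is activated: Nov 12, 2030 + 37 days = Dec 19, 2030.
Comparing: the summary statement is released on Oct 23, 2030 vs the award is activated on Dec 19, 2030. Earlier: the summary statement is released.

The summary statement is released — Wednesday, October 23, 2030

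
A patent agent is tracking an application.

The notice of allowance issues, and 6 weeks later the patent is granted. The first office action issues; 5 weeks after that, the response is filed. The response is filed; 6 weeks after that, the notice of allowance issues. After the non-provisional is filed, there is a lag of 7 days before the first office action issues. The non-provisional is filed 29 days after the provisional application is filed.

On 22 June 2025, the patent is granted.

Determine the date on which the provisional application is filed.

18 January 2025

The patent is granted: Jun 22, 2025.
The notice of allowance issues: Jun 22, 2025 − 6 weeks = May 11, 2025.
The response is filed: May 11, 2025 − 6 weeks = Mar 30, 2025.
The first office action issues: Mar 30, 2025 − 5 weeks = Feb 23, 2025.
The non-provisional is filed: Feb 23, 2025 − 7 days = Feb 16, 2025.
The provisional application is filed: Feb 16, 2025 − 29 days = Jan 18, 2025.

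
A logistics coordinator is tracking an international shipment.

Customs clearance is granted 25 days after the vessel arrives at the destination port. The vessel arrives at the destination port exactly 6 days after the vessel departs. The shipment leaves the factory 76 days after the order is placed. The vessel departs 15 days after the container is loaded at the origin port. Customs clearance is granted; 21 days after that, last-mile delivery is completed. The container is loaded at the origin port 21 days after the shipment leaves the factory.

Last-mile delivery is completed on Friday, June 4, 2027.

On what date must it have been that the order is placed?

Last-mile delivery is completed: Jun 4, 2027.
Customs clearance is granted: Jun 4, 2027 − 21 days = May 14, 2027.
The vessel arrives at the destination port: May 14, 2027 − 25 days = Apr 19, 2027.
The vessel departs: Apr 19, 2027 − 6 days = Apr 13, 2027.
The container is loaded at the origin port: Apr 13, 2027 − 15 days = Mar 29, 2027.
The shipment leaves the factory: Mar 29, 2027 − 21 days = Mar 8, 2027.
The order is placed: Mar 8, 2027 − 76 days = Dec 22, 2026.

Tuesday, December 22, 2026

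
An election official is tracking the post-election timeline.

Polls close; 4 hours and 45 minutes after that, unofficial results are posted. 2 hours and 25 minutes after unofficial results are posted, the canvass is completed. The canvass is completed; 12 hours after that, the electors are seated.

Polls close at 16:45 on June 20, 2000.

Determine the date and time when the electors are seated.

11:55 on June 21, 2000

Polls close: 16:45 Jun 20, 2000.
Unofficial results are posted: 16:45 Jun 20, 2000 + 4h45m = 21:30 Jun 20, 2000.
The canvass is completed: 21:30 Jun 20, 2000 + 2h25m = 23:55 Jun 20, 2000.
The electors are seated: 23:55 Jun 20, 2000 + 12h = 11:55 Jun 21, 2000.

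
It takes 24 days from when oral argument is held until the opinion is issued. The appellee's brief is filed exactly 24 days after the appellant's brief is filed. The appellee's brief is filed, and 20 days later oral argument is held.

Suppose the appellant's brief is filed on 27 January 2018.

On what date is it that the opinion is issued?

The appellant's brief is filed: Jan 27, 2018.
The appellee's brief is filed: Jan 27, 2018 + 24 days = Feb 20, 2018.
Oral argument is held: Feb 20, 2018 + 20 days = Mar 12, 2018.
The opinion is issued: Mar 12, 2018 + 24 days = Apr 5, 2018.

5 April 2018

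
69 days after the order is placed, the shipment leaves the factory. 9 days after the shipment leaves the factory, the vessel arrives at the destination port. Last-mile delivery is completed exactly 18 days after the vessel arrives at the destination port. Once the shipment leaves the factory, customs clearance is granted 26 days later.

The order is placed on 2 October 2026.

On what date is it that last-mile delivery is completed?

The order is placed: Oct 2, 2026.
The shipment leaves the factory: Oct 2, 2026 + 69 days = Dec 10, 2026.
The vessel arrives at the destination port: Dec 10, 2026 + 9 days = Dec 19, 2026.
Last-mile delivery is completed: Dec 19, 2026 + 18 days = Jan 6, 2027.

6 January 2027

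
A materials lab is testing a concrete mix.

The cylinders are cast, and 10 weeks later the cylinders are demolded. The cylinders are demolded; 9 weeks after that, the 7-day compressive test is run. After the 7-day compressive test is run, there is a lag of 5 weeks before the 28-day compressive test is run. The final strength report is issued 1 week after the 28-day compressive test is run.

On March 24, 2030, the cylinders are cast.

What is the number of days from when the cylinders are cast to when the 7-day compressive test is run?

133 days

Causal path: the cylinders are cast → the cylinders are demolded → the 7-day compressive test is run.
Total delay along the path: 10 + 9 weeks = 19 weeks = 133 days.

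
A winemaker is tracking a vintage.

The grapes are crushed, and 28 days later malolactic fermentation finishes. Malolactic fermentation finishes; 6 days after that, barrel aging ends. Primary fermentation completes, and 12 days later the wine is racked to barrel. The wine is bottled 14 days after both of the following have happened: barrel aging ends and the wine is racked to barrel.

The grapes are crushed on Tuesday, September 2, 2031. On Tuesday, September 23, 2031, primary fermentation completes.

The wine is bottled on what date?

Monday, October 20, 2031

The grapes are crushed: Sep 2, 2031.
Malolactic fermentation finishes: Sep 2, 2031 + 28 days = Sep 30, 2031.
Barrel aging ends: Sep 30, 2031 + 6 days = Oct 6, 2031.
Primary fermentation completes: Sep 23, 2031.
The wine is racked to barrel: Sep 23, 2031 + 12 days = Oct 5, 2031.
Both prerequisites met — barrel aging ends (Oct 6, 2031), the wine is racked to barrel (Oct 5, 2031); the later is Oct 6, 2031.
The wine is bottled: Oct 6, 2031 + 14 days = Oct 20, 2031.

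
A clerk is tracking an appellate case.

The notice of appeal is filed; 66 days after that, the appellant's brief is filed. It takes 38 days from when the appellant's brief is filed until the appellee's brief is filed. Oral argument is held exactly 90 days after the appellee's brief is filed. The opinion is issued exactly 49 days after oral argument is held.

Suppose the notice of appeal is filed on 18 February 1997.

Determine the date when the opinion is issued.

The notice of appeal is filed: Feb 18, 1997.
The appellant's brief is filed: Feb 18, 1997 + 66 days = Apr 25, 1997.
The appellee's brief is filed: Apr 25, 1997 + 38 days = Jun 2, 1997.
Oral argument is held: Jun 2, 1997 + 90 days = Aug 31, 1997.
The opinion is issued: Aug 31, 1997 + 49 days = Oct 19, 1997.

19 October 1997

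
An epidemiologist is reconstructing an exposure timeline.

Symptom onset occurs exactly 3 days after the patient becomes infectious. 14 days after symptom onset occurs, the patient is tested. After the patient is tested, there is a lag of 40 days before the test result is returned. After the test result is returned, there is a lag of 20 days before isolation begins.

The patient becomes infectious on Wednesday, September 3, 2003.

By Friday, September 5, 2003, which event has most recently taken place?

The patient becomes infectious: Sep 3, 2003.
Symptom onset occurs: Sep 3, 2003 + 3 days = Sep 6, 2003.
The patient is tested: Sep 6, 2003 + 14 days = Sep 20, 2003.
The test result is returned: Sep 20, 2003 + 40 days = Oct 30, 2003.
Isolation begins: Oct 30, 2003 + 20 days = Nov 19, 2003.
Sep 5, 2003 falls between when the patient becomes infectious (Sep 3, 2003) and when symptom onset occurs (Sep 6, 2003).

The patient becomes infectious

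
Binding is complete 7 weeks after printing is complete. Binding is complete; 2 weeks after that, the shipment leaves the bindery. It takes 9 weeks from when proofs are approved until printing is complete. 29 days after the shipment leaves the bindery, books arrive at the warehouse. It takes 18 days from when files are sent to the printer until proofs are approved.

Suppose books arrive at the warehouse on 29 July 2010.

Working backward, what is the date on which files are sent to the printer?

Books arrive at the warehouse: Jul 29, 2010.
The shipment leaves the bindery: Jul 29, 2010 − 29 days = Jun 30, 2010.
Binding is complete: Jun 30, 2010 − 2 weeks = Jun 16, 2010.
Printing is complete: Jun 16, 2010 − 7 weeks = Apr 28, 2010.
Proofs are approved: Apr 28, 2010 − 9 weeks = Feb 24, 2010.
Files are sent to the printer: Feb 24, 2010 − 18 days = Feb 6, 2010.

6 February 2010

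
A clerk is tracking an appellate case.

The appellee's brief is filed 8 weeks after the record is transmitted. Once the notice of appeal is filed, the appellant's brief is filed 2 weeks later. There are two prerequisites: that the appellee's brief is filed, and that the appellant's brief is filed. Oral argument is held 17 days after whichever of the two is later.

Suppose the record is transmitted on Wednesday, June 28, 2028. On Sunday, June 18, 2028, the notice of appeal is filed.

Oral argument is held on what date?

The record is transmitted: Jun 28, 2028.
The appellee's brief is filed: Jun 28, 2028 + 8 weeks = Aug 23, 2028.
The notice of appeal is filed: Jun 18, 2028.
The appellant's brief is filed: Jun 18, 2028 + 2 weeks = Jul 2, 2028.
Both prerequisites met — the appellee's brief is filed (Aug 23, 2028), the appellant's brief is filed (Jul 2, 2028); the later is Aug 23, 2028.
Oral argument is held: Aug 23, 2028 + 17 days = Sep 9, 2028.

Saturday, September 9, 2028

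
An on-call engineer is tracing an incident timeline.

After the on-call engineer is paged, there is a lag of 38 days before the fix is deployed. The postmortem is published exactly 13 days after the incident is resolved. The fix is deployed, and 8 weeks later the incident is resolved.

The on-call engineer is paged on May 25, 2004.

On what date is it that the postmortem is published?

Sep 9, 2004

The on-call engineer is paged: May 25, 2004.
The fix is deployed: May 25, 2004 + 38 days = Jul 2, 2004.
The incident is resolved: Jul 2, 2004 + 8 weeks = Aug 27, 2004.
The postmortem is published: Aug 27, 2004 + 13 days = Sep 9, 2004.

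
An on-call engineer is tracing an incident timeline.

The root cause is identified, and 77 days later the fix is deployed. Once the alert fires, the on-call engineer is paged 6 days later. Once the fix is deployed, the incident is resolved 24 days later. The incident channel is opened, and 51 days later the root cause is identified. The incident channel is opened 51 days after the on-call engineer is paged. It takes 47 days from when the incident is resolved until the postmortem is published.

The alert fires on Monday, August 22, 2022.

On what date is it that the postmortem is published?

The alert fires: Aug 22, 2022.
The on-call engineer is paged: Aug 22, 2022 + 6 days = Aug 28, 2022.
The incident channel is opened: Aug 28, 2022 + 51 days = Oct 18, 2022.
The root cause is identified: Oct 18, 2022 + 51 days = Dec 8, 2022.
The fix is deployed: Dec 8, 2022 + 77 days = Feb 23, 2023.
The incident is resolved: Feb 23, 2023 + 24 days = Mar 19, 2023.
The postmortem is published: Mar 19, 2023 + 47 days = May 5, 2023.

Friday, May 5, 2023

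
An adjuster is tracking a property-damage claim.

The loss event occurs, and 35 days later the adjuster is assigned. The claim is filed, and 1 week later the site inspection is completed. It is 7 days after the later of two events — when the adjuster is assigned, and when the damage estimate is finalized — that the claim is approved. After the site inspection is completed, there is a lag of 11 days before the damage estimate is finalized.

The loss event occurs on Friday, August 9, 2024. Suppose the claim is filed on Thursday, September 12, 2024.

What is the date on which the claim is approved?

Monday, October 7, 2024

The loss event occurs: Aug 9, 2024.
The adjuster is assigned: Aug 9, 2024 + 35 days = Sep 13, 2024.
The claim is filed: Sep 12, 2024.
The site inspection is completed: Sep 12, 2024 + 1 week = Sep 19, 2024.
The damage estimate is finalized: Sep 19, 2024 + 11 days = Sep 30, 2024.
Both prerequisites met — the adjuster is assigned (Sep 13, 2024), the damage estimate is finalized (Sep 30, 2024); the later is Sep 30, 2024.
The claim is approved: Sep 30, 2024 + 7 days = Oct 7, 2024.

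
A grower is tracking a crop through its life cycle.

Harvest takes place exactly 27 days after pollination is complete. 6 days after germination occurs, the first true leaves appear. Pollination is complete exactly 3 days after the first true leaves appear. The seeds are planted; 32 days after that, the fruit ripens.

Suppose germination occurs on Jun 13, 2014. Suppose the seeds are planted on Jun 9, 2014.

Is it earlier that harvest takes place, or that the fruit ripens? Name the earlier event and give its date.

Germination occurs: Jun 13, 2014.
The first true leaves appear: Jun 13, 2014 + 6 days = Jun 19, 2014.
Pollination is complete: Jun 19, 2014 + 3 days = Jun 22, 2014.
Harvest takes place: Jun 22, 2014 + 27 days = Jul 19, 2014.
The seeds are planted: Jun 9, 2014.
The fruit ripens: Jun 9, 2014 + 32 days = Jul 11, 2014.
Comparing: harvest takes place on Jul 19, 2014 vs the fruit ripens on Jul 11, 2014. Earlier: the fruit ripens.

The fruit ripens — Jul 11, 2014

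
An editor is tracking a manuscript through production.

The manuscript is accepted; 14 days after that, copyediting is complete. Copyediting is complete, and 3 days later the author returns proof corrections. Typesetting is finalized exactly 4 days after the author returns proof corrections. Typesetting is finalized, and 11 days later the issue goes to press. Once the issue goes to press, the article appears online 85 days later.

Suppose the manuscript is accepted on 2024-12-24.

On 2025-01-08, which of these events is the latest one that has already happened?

The manuscript is accepted: Dec 24, 2024.
Copyediting is complete: Dec 24, 2024 + 14 days = Jan 7, 2025.
The author returns proof corrections: Jan 7, 2025 + 3 days = Jan 10, 2025.
Typesetting is finalized: Jan 10, 2025 + 4 days = Jan 14, 2025.
The issue goes to press: Jan 14, 2025 + 11 days = Jan 25, 2025.
The article appears online: Jan 25, 2025 + 85 days = Apr 20, 2025.
Jan 8, 2025 falls between when copyediting is complete (Jan 7, 2025) and when the author returns proof corrections (Jan 10, 2025).

Copyediting is complete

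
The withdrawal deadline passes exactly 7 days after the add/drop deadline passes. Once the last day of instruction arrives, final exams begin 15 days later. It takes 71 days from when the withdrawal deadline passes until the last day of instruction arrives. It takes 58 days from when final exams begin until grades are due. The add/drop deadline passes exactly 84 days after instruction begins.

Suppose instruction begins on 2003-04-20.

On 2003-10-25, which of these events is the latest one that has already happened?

Instruction begins: Apr 20, 2003.
The add/drop deadline passes: Apr 20, 2003 + 84 days = Jul 13, 2003.
The withdrawal deadline passes: Jul 13, 2003 + 7 days = Jul 20, 2003.
The last day of instruction arrives: Jul 20, 2003 + 71 days = Sep 29, 2003.
Final exams begin: Sep 29, 2003 + 15 days = Oct 14, 2003.
Grades are due: Oct 14, 2003 + 58 days = Dec 11, 2003.
Oct 25, 2003 falls between when final exams begin (Oct 14, 2003) and when grades are due (Dec 11, 2003).

Final exams begin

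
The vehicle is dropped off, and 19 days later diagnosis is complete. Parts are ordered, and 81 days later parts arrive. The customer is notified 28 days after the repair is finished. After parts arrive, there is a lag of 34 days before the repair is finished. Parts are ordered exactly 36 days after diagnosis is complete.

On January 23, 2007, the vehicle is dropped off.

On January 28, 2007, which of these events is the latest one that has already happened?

The vehicle is dropped off: Jan 23, 2007.
Diagnosis is complete: Jan 23, 2007 + 19 days = Feb 11, 2007.
Parts are ordered: Feb 11, 2007 + 36 days = Mar 19, 2007.
Parts arrive: Mar 19, 2007 + 81 days = Jun 8, 2007.
The repair is finished: Jun 8, 2007 + 34 days = Jul 12, 2007.
The customer is notified: Jul 12, 2007 + 28 days = Aug 9, 2007.
Jan 28, 2007 falls between when the vehicle is dropped off (Jan 23, 2007) and when diagnosis is complete (Feb 11, 2007).

The vehicle is dropped off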